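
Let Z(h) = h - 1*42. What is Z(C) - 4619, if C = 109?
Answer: -4552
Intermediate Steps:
Z(h) = -42 + h (Z(h) = h - 42 = -42 + h)
Z(C) - 4619 = (-42 + 109) - 4619 = 67 - 4619 = -4552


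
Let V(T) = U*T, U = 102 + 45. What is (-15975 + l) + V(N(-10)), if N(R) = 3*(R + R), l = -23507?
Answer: -48302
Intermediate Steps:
N(R) = 6*R (N(R) = 3*(2*R) = 6*R)
U = 147
V(T) = 147*T
(-15975 + l) + V(N(-10)) = (-15975 - 23507) + 147*(6*(-10)) = -39482 + 147*(-60) = -39482 - 8820 = -48302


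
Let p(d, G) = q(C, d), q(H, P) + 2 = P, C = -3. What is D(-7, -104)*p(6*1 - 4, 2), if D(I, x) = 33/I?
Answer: 0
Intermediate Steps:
q(H, P) = -2 + P
p(d, G) = -2 + d
D(-7, -104)*p(6*1 - 4, 2) = (33/(-7))*(-2 + (6*1 - 4)) = (33*(-⅐))*(-2 + (6 - 4)) = -33*(-2 + 2)/7 = -33/7*0 = 0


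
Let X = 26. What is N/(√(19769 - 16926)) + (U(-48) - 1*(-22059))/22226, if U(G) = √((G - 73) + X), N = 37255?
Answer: 22059/22226 + 37255*√2843/2843 + I*√95/22226 ≈ 699.7 + 0.00043853*I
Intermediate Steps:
U(G) = √(-47 + G) (U(G) = √((G - 73) + 26) = √((-73 + G) + 26) = √(-47 + G))
N/(√(19769 - 16926)) + (U(-48) - 1*(-22059))/22226 = 37255/(√(19769 - 16926)) + (√(-47 - 48) - 1*(-22059))/22226 = 37255/(√2843) + (√(-95) + 22059)*(1/22226) = 37255*(√2843/2843) + (I*√95 + 22059)*(1/22226) = 37255*√2843/2843 + (22059 + I*√95)*(1/22226) = 37255*√2843/2843 + (22059/22226 + I*√95/22226) = 22059/22226 + 37255*√2843/2843 + I*√95/22226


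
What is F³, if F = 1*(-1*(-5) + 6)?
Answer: 1331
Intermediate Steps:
F = 11 (F = 1*(5 + 6) = 1*11 = 11)
F³ = 11³ = 1331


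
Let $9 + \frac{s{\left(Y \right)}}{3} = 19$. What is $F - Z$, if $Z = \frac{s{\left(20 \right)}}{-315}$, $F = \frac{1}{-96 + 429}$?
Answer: $\frac{229}{2331} \approx 0.098241$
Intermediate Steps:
$s{\left(Y \right)} = 30$ ($s{\left(Y \right)} = -27 + 3 \cdot 19 = -27 + 57 = 30$)
$F = \frac{1}{333} \approx 0.003003$
$Z = - \frac{2}{21}$ ($Z = \frac{30}{-315} = 30 \left(- \frac{1}{315}\right) = - \frac{2}{21} \approx -0.095238$)
$F - Z = \frac{1}{333} - - \frac{2}{21} = \frac{1}{333} + \frac{2}{21} = \frac{229}{2331}$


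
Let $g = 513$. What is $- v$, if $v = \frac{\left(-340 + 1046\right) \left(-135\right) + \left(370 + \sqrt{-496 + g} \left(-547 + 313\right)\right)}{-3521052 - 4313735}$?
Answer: $- \frac{94940}{7834787} - \frac{234 \sqrt{17}}{7834787} \approx -0.012241$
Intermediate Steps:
$v = \frac{94940}{7834787} + \frac{234 \sqrt{17}}{7834787}$ ($v = \frac{\left(-340 + 1046\right) \left(-135\right) + \left(370 + \sqrt{-496 + 513} \left(-547 + 313\right)\right)}{-3521052 - 4313735} = \frac{706 \left(-135\right) + \left(370 + \sqrt{17} \left(-234\right)\right)}{-7834787} = \left(-95310 + \left(370 - 234 \sqrt{17}\right)\right) \left(- \frac{1}{7834787}\right) = \left(-94940 - 234 \sqrt{17}\right) \left(- \frac{1}{7834787}\right) = \frac{94940}{7834787} + \frac{234 \sqrt{17}}{7834787} \approx 0.012241$)
$- v = - (\frac{94940}{7834787} + \frac{234 \sqrt{17}}{7834787}) = - \frac{94940}{7834787} - \frac{234 \sqrt{17}}{7834787}$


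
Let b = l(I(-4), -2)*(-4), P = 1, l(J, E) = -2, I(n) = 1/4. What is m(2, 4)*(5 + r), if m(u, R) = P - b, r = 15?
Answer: -140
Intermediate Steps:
I(n) = ¼ (I(n) = 1*(¼) = ¼)
b = 8 (b = -2*(-4) = 8)
m(u, R) = -7 (m(u, R) = 1 - 1*8 = 1 - 8 = -7)
m(2, 4)*(5 + r) = -7*(5 + 15) = -7*20 = -140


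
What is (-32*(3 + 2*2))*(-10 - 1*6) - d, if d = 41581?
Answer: -37997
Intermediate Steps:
(-32*(3 + 2*2))*(-10 - 1*6) - d = (-32*(3 + 2*2))*(-10 - 1*6) - 1*41581 = (-32*(3 + 4))*(-10 - 6) - 41581 = -32*7*(-16) - 41581 = -224*(-16) - 41581 = 3584 - 41581 = -37997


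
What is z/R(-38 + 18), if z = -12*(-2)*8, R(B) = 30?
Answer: 32/5 ≈ 6.4000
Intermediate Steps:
z = 192 (z = 24*8 = 192)
z/R(-38 + 18) = 192/30 = 192*(1/30) = 32/5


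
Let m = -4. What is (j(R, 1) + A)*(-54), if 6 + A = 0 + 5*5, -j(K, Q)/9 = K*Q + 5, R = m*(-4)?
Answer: 9180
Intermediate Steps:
R = 16 (R = -4*(-4) = 16)
j(K, Q) = -45 - 9*K*Q (j(K, Q) = -9*(K*Q + 5) = -9*(5 + K*Q) = -45 - 9*K*Q)
A = 19 (A = -6 + (0 + 5*5) = -6 + (0 + 25) = -6 + 25 = 19)
(j(R, 1) + A)*(-54) = ((-45 - 9*16*1) + 19)*(-54) = ((-45 - 144) + 19)*(-54) = (-189 + 19)*(-54) = -170*(-54) = 9180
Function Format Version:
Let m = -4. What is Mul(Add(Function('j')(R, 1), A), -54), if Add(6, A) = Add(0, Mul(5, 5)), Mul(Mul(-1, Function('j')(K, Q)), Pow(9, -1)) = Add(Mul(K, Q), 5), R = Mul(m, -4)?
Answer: 9180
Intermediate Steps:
R = 16 (R = Mul(-4, -4) = 16)
Function('j')(K, Q) = Add(-45, Mul(-9, K, Q)) (Function('j')(K, Q) = Mul(-9, Add(Mul(K, Q), 5)) = Mul(-9, Add(5, Mul(K, Q))) = Add(-45, Mul(-9, K, Q)))
A = 19 (A = Add(-6, Add(0, Mul(5, 5))) = Add(-6, Add(0, 25)) = Add(-6, 25) = 19)
Mul(Add(Function('j')(R, 1), A), -54) = Mul(Add(Add(-45, Mul(-9, 16, 1)), 19), -54) = Mul(Add(Add(-45, -144), 19), -54) = Mul(Add(-189, 19), -54) = Mul(-170, -54) = 9180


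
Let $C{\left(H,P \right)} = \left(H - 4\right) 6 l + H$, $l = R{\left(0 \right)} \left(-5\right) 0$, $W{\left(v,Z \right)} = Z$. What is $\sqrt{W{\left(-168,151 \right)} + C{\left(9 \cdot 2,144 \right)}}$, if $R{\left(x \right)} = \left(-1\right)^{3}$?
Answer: $13$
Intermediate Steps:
$R{\left(x \right)} = -1$
$l = 0$ ($l = \left(-1\right) \left(-5\right) 0 = 5 \cdot 0 = 0$)
$C{\left(H,P \right)} = H$ ($C{\left(H,P \right)} = \left(H - 4\right) 6 \cdot 0 + H = \left(-4 + H\right) 6 \cdot 0 + H = \left(-24 + 6 H\right) 0 + H = 0 + H = H$)
$\sqrt{W{\left(-168,151 \right)} + C{\left(9 \cdot 2,144 \right)}} = \sqrt{151 + 9 \cdot 2} = \sqrt{151 + 18} = \sqrt{169} = 13$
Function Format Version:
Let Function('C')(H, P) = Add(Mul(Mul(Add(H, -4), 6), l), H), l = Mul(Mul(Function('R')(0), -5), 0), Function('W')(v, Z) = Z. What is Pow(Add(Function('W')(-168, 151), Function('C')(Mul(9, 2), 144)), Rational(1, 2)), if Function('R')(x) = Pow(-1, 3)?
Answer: 13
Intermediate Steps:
Function('R')(x) = -1
l = 0 (l = Mul(Mul(-1, -5), 0) = Mul(5, 0) = 0)
Function('C')(H, P) = H (Function('C')(H, P) = Add(Mul(Mul(Add(H, -4), 6), 0), H) = Add(Mul(Mul(Add(-4, H), 6), 0), H) = Add(Mul(Add(-24, Mul(6, H)), 0), H) = Add(0, H) = H)
Pow(Add(Function('W')(-168, 151), Function('C')(Mul(9, 2), 144)), Rational(1, 2)) = Pow(Add(151, Mul(9, 2)), Rational(1, 2)) = Pow(Add(151, 18), Rational(1, 2)) = Pow(169, Rational(1, 2)) = 13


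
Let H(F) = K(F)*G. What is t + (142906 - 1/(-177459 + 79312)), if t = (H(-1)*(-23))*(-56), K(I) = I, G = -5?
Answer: 14657861863/98147 ≈ 1.4935e+5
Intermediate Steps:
H(F) = -5*F (H(F) = F*(-5) = -5*F)
t = 6440 (t = (-5*(-1)*(-23))*(-56) = (5*(-23))*(-56) = -115*(-56) = 6440)
t + (142906 - 1/(-177459 + 79312)) = 6440 + (142906 - 1/(-177459 + 79312)) = 6440 + (142906 - 1/(-98147)) = 6440 + (142906 - 1*(-1/98147)) = 6440 + (142906 + 1/98147) = 6440 + 14025795183/98147 = 14657861863/98147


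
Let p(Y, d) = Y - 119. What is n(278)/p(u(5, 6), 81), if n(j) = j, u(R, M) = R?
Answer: -139/57 ≈ -2.4386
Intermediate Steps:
p(Y, d) = -119 + Y
n(278)/p(u(5, 6), 81) = 278/(-119 + 5) = 278/(-114) = 278*(-1/114) = -139/57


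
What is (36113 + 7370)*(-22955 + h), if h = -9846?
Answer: -1426285883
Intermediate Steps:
(36113 + 7370)*(-22955 + h) = (36113 + 7370)*(-22955 - 9846) = 43483*(-32801) = -1426285883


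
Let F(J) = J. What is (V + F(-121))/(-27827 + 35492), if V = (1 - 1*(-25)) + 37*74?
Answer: 881/2555 ≈ 0.34481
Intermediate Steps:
V = 2764 (V = (1 + 25) + 2738 = 26 + 2738 = 2764)
(V + F(-121))/(-27827 + 35492) = (2764 - 121)/(-27827 + 35492) = 2643/7665 = 2643*(1/7665) = 881/2555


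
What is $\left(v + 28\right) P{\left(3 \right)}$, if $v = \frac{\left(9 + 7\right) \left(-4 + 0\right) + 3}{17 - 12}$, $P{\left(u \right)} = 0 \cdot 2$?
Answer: $0$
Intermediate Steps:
$P{\left(u \right)} = 0$
$v = - \frac{61}{5}$ ($v = \frac{16 \left(-4\right) + 3}{5} = \left(-64 + 3\right) \frac{1}{5} = \left(-61\right) \frac{1}{5} = - \frac{61}{5} \approx -12.2$)
$\left(v + 28\right) P{\left(3 \right)} = \left(- \frac{61}{5} + 28\right) 0 = \frac{79}{5} \cdot 0 = 0$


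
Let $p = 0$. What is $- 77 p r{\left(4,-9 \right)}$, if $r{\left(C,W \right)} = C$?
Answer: $0$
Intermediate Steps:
$- 77 p r{\left(4,-9 \right)} = \left(-77\right) 0 \cdot 4 = 0 \cdot 4 = 0$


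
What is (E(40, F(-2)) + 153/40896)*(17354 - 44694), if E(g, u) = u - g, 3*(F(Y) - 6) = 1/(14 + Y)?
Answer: 9495011125/10224 ≈ 9.2870e+5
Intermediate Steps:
F(Y) = 6 + 1/(3*(14 + Y))
(E(40, F(-2)) + 153/40896)*(17354 - 44694) = (((253 + 18*(-2))/(3*(14 - 2)) - 1*40) + 153/40896)*(17354 - 44694) = (((⅓)*(253 - 36)/12 - 40) + 153*(1/40896))*(-27340) = (((⅓)*(1/12)*217 - 40) + 17/4544)*(-27340) = ((217/36 - 40) + 17/4544)*(-27340) = (-1223/36 + 17/4544)*(-27340) = -1389175/40896*(-27340) = 9495011125/10224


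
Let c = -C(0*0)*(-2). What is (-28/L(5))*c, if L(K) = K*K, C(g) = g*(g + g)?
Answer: 0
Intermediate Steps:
C(g) = 2*g**2 (C(g) = g*(2*g) = 2*g**2)
L(K) = K**2
c = 0 (c = -2*(0*0)**2*(-2) = -2*0**2*(-2) = -2*0*(-2) = -1*0*(-2) = 0*(-2) = 0)
(-28/L(5))*c = -28/(5**2)*0 = -28/25*0 = 0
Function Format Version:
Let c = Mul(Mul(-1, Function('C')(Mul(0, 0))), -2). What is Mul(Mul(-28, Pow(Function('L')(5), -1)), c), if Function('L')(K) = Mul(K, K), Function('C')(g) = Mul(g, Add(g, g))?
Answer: 0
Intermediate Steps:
Function('C')(g) = Mul(2, Pow(g, 2)) (Function('C')(g) = Mul(g, Mul(2, g)) = Mul(2, Pow(g, 2)))
Function('L')(K) = Pow(K, 2)
c = 0 (c = Mul(Mul(-1, Mul(2, Pow(Mul(0, 0), 2))), -2) = Mul(Mul(-1, Mul(2, Pow(0, 2))), -2) = Mul(Mul(-1, Mul(2, 0)), -2) = Mul(Mul(-1, 0), -2) = Mul(0, -2) = 0)
Mul(Mul(-28, Pow(Function('L')(5), -1)), c) = Mul(Mul(-28, Pow(Pow(5, 2), -1)), 0) = Mul(Mul(-28, Pow(25, -1)), 0) = Mul(Mul(-28, Rational(1, 25)), 0) = Mul(Rational(-28, 25), 0) = 0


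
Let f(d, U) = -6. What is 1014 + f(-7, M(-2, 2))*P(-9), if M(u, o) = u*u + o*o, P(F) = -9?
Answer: 1068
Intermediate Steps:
M(u, o) = o**2 + u**2 (M(u, o) = u**2 + o**2 = o**2 + u**2)
1014 + f(-7, M(-2, 2))*P(-9) = 1014 - 6*(-9) = 1014 + 54 = 1068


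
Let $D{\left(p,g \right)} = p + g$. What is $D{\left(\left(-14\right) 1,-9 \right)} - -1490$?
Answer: $1467$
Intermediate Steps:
$D{\left(p,g \right)} = g + p$
$D{\left(\left(-14\right) 1,-9 \right)} - -1490 = \left(-9 - 14\right) - -1490 = \left(-9 - 14\right) + 1490 = -23 + 1490 = 1467$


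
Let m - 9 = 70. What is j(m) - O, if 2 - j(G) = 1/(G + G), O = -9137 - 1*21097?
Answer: 4777287/158 ≈ 30236.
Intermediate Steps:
m = 79 (m = 9 + 70 = 79)
O = -30234 (O = -9137 - 21097 = -30234)
j(G) = 2 - 1/(2*G) (j(G) = 2 - 1/(G + G) = 2 - 1/(2*G))
j(m) - O = (2 - ½/79) - 1*(-30234) = (2 - ½*1/79) + 30234 = (2 - 1/158) + 30234 = 315/158 + 30234 = 4777287/158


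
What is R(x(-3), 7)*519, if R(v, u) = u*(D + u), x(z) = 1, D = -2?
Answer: 18165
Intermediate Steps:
R(v, u) = u*(-2 + u)
R(x(-3), 7)*519 = (7*(-2 + 7))*519 = (7*5)*519 = 35*519 = 18165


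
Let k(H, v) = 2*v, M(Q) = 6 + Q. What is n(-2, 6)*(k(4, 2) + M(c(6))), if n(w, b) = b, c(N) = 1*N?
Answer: 96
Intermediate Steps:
c(N) = N
n(-2, 6)*(k(4, 2) + M(c(6))) = 6*(2*2 + (6 + 6)) = 6*(4 + 12) = 6*16 = 96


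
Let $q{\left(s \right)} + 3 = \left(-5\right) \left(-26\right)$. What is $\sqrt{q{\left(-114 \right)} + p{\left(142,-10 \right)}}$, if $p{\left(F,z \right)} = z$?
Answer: $3 \sqrt{13} \approx 10.817$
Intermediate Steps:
$q{\left(s \right)} = 127$ ($q{\left(s \right)} = -3 - -130 = -3 + 130 = 127$)
$\sqrt{q{\left(-114 \right)} + p{\left(142,-10 \right)}} = \sqrt{127 - 10} = \sqrt{117} = 3 \sqrt{13}$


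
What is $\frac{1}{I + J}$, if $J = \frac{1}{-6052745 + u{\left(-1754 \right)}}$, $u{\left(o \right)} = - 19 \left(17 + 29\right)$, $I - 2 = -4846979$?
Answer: $- \frac{6053619}{29341752059764} \approx -2.0631 \cdot 10^{-7}$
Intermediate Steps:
$I = -4846977$ ($I = 2 - 4846979 = -4846977$)
$u{\left(o \right)} = -874$ ($u{\left(o \right)} = \left(-19\right) 46 = -874$)
$J = - \frac{1}{6053619}$ ($J = \frac{1}{-6052745 - 874} = \frac{1}{-6053619} = - \frac{1}{6053619} \approx -1.6519 \cdot 10^{-7}$)
$\frac{1}{I + J} = \frac{1}{-4846977 - \frac{1}{6053619}} = \frac{1}{- \frac{29341752059764}{6053619}} = - \frac{6053619}{29341752059764}$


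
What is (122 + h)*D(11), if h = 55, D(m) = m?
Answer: 1947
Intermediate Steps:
(122 + h)*D(11) = (122 + 55)*11 = 177*11 = 1947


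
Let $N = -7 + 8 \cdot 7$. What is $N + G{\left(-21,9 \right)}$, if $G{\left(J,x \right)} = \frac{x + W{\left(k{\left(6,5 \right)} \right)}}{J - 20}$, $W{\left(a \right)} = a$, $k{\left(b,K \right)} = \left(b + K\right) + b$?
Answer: $\frac{1983}{41} \approx 48.366$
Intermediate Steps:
$k{\left(b,K \right)} = K + 2 b$ ($k{\left(b,K \right)} = \left(K + b\right) + b = K + 2 b$)
$G{\left(J,x \right)} = \frac{17 + x}{-20 + J}$ ($G{\left(J,x \right)} = \frac{x + \left(5 + 2 \cdot 6\right)}{J - 20} = \frac{x + \left(5 + 12\right)}{-20 + J} = \frac{x + 17}{-20 + J} = \frac{17 + x}{-20 + J}$)
$N = 49$ ($N = -7 + 56 = 49$)
$N + G{\left(-21,9 \right)} = 49 + \frac{17 + 9}{-20 - 21} = 49 + \frac{1}{-41} \cdot 26 = 49 - \frac{26}{41} = \frac{1983}{41}$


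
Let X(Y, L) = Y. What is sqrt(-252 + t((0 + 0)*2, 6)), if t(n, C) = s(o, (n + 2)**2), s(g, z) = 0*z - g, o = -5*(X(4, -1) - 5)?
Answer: I*sqrt(257) ≈ 16.031*I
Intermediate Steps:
o = 5 (o = -5*(4 - 5) = -5*(-1) = 5)
s(g, z) = -g (s(g, z) = 0 - g = -g)
t(n, C) = -5 (t(n, C) = -1*5 = -5)
sqrt(-252 + t((0 + 0)*2, 6)) = sqrt(-252 - 5) = sqrt(-257) = I*sqrt(257)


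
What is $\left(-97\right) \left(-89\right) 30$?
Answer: $258990$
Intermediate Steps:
$\left(-97\right) \left(-89\right) 30 = 8633 \cdot 30 = 258990$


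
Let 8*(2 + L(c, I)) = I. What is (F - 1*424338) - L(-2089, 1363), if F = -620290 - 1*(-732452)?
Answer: -2498755/8 ≈ -3.1234e+5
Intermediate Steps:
F = 112162 (F = -620290 + 732452 = 112162)
L(c, I) = -2 + I/8
(F - 1*424338) - L(-2089, 1363) = (112162 - 1*424338) - (-2 + (1/8)*1363) = (112162 - 424338) - (-2 + 1363/8) = -312176 - 1*1347/8 = -312176 - 1347/8 = -2498755/8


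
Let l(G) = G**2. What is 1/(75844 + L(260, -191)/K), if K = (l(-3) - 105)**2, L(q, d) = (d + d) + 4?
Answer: 512/38832107 ≈ 1.3185e-5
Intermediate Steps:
L(q, d) = 4 + 2*d (L(q, d) = 2*d + 4 = 4 + 2*d)
K = 9216 (K = ((-3)**2 - 105)**2 = (9 - 105)**2 = (-96)**2 = 9216)
1/(75844 + L(260, -191)/K) = 1/(75844 + (4 + 2*(-191))/9216) = 1/(75844 + (4 - 382)*(1/9216)) = 1/(75844 - 378*1/9216) = 1/(75844 - 21/512) = 1/(38832107/512) = 512/38832107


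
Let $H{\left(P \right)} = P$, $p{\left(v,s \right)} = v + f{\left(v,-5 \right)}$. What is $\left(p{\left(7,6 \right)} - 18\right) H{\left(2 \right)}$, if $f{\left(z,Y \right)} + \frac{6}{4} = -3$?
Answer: $-31$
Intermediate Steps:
$f{\left(z,Y \right)} = - \frac{9}{2}$ ($f{\left(z,Y \right)} = - \frac{3}{2} - 3 = - \frac{9}{2}$)
$p{\left(v,s \right)} = - \frac{9}{2} + v$ ($p{\left(v,s \right)} = v - \frac{9}{2} = - \frac{9}{2} + v$)
$\left(p{\left(7,6 \right)} - 18\right) H{\left(2 \right)} = \left(\left(- \frac{9}{2} + 7\right) - 18\right) 2 = \left(\frac{5}{2} - 18\right) 2 = \left(- \frac{31}{2}\right) 2 = -31$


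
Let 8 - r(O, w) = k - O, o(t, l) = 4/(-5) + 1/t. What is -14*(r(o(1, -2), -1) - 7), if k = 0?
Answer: -84/5 ≈ -16.800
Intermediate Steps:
o(t, l) = -⅘ + 1/t (o(t, l) = 4*(-⅕) + 1/t = -⅘ + 1/t)
r(O, w) = 8 + O (r(O, w) = 8 - (0 - O) = 8 - (-1)*O = 8 + O)
-14*(r(o(1, -2), -1) - 7) = -14*((8 + (-⅘ + 1/1)) - 7) = -14*((8 + (-⅘ + 1)) - 7) = -14*((8 + ⅕) - 7) = -14*(41/5 - 7) = -14*6/5 = -84/5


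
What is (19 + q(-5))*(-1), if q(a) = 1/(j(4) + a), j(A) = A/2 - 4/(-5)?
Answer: -204/11 ≈ -18.545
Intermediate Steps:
j(A) = ⅘ + A/2 (j(A) = A*(½) - 4*(-⅕) = A/2 + ⅘ = ⅘ + A/2)
q(a) = 1/(14/5 + a) (q(a) = 1/((⅘ + (½)*4) + a) = 1/((⅘ + 2) + a) = 1/(14/5 + a))
(19 + q(-5))*(-1) = (19 + 5/(14 + 5*(-5)))*(-1) = (19 + 5/(14 - 25))*(-1) = (19 + 5/(-11))*(-1) = (19 + 5*(-1/11))*(-1) = (19 - 5/11)*(-1) = (204/11)*(-1) = -204/11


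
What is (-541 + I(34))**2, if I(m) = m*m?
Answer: 378225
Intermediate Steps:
I(m) = m**2
(-541 + I(34))**2 = (-541 + 34**2)**2 = (-541 + 1156)**2 = 615**2 = 378225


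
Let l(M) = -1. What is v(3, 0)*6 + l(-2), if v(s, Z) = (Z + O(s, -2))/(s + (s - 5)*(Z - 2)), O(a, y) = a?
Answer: 11/7 ≈ 1.5714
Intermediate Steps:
v(s, Z) = (Z + s)/(s + (-5 + s)*(-2 + Z)) (v(s, Z) = (Z + s)/(s + (s - 5)*(Z - 2)) = (Z + s)/(s + (-5 + s)*(-2 + Z)))
v(3, 0)*6 + l(-2) = ((0 + 3)/(10 - 1*3 - 5*0 + 0*3))*6 - 1 = (3/(10 - 3 + 0 + 0))*6 - 1 = (3/7)*6 - 1 = 18/7 - 1 = 11/7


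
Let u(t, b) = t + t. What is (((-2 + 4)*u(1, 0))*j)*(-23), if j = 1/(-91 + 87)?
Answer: 23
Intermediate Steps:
u(t, b) = 2*t
j = -¼ (j = 1/(-4) = -¼ ≈ -0.25000)
(((-2 + 4)*u(1, 0))*j)*(-23) = (((-2 + 4)*(2*1))*(-¼))*(-23) = ((2*2)*(-¼))*(-23) = (4*(-¼))*(-23) = -1*(-23) = 23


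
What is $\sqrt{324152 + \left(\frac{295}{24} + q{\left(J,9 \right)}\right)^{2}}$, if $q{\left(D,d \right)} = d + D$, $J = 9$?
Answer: $\frac{\sqrt{187240081}}{24} \approx 570.15$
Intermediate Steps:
$q{\left(D,d \right)} = D + d$
$\sqrt{324152 + \left(\frac{295}{24} + q{\left(J,9 \right)}\right)^{2}} = \sqrt{324152 + \left(\frac{295}{24} + \left(9 + 9\right)\right)^{2}} = \sqrt{324152 + \left(295 \cdot \frac{1}{24} + 18\right)^{2}} = \sqrt{324152 + \left(\frac{295}{24} + 18\right)^{2}} = \sqrt{324152 + \left(\frac{727}{24}\right)^{2}} = \sqrt{324152 + \frac{528529}{576}} = \sqrt{\frac{187240081}{576}} = \frac{\sqrt{187240081}}{24}$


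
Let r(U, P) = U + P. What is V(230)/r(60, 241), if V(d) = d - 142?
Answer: 88/301 ≈ 0.29236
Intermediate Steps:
r(U, P) = P + U
V(d) = -142 + d
V(230)/r(60, 241) = (-142 + 230)/(241 + 60) = 88/301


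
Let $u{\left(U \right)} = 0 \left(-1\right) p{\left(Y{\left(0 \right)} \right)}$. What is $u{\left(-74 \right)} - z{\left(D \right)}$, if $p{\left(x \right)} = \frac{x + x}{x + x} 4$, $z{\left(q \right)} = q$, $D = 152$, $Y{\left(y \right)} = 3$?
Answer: $-152$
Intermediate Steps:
$p{\left(x \right)} = 4$ ($p{\left(x \right)} = \frac{2 x}{2 x} 4 = 2 x \frac{1}{2 x} 4 = 1 \cdot 4 = 4$)
$u{\left(U \right)} = 0$ ($u{\left(U \right)} = 0 \left(-1\right) 4 = 0 \cdot 4 = 0$)
$u{\left(-74 \right)} - z{\left(D \right)} = 0 - 152 = -152$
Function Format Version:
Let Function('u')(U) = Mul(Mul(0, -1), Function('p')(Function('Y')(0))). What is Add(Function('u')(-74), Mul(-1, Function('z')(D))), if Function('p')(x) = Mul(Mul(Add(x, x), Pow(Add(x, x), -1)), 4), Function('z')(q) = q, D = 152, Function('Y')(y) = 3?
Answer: -152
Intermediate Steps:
Function('p')(x) = 4 (Function('p')(x) = Mul(Mul(Mul(2, x), Pow(Mul(2, x), -1)), 4) = Mul(Mul(Mul(2, x), Mul(Rational(1, 2), Pow(x, -1))), 4) = Mul(1, 4) = 4)
Function('u')(U) = 0 (Function('u')(U) = Mul(Mul(0, -1), 4) = Mul(0, 4) = 0)
Add(Function('u')(-74), Mul(-1, Function('z')(D))) = Add(0, Mul(-1, 152)) = Add(0, -152) = -152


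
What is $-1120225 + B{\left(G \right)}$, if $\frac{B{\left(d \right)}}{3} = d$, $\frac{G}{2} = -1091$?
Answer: $-1126771$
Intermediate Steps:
$G = -2182$ ($G = 2 \left(-1091\right) = -2182$)
$B{\left(d \right)} = 3 d$
$-1120225 + B{\left(G \right)} = -1120225 + 3 \left(-2182\right) = -1120225 - 6546 = -1126771$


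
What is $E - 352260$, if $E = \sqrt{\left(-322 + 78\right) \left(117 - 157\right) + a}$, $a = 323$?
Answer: $-352260 + \sqrt{10083} \approx -3.5216 \cdot 10^{5}$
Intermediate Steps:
$E = \sqrt{10083}$ ($E = \sqrt{\left(-322 + 78\right) \left(117 - 157\right) + 323} = \sqrt{\left(-244\right) \left(-40\right) + 323} = \sqrt{9760 + 323} = \sqrt{10083} \approx 100.41$)
$E - 352260 = \sqrt{10083} - 352260 = -352260 + \sqrt{10083}$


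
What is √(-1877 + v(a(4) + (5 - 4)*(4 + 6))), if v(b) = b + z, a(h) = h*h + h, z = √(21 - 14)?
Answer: √(-1847 + √7) ≈ 42.946*I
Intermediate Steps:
z = √7 ≈ 2.6458
a(h) = h + h² (a(h) = h² + h = h + h²)
v(b) = b + √7
√(-1877 + v(a(4) + (5 - 4)*(4 + 6))) = √(-1877 + ((4*(1 + 4) + (5 - 4)*(4 + 6)) + √7)) = √(-1877 + ((4*5 + 1*10) + √7)) = √(-1877 + ((20 + 10) + √7)) = √(-1877 + (30 + √7)) = √(-1847 + √7)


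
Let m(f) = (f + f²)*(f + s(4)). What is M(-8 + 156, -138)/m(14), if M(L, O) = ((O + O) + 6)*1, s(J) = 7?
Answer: -3/49 ≈ -0.061224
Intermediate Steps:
M(L, O) = 6 + 2*O (M(L, O) = (2*O + 6)*1 = (6 + 2*O)*1 = 6 + 2*O)
m(f) = (7 + f)*(f + f²) (m(f) = (f + f²)*(f + 7) = (f + f²)*(7 + f) = (7 + f)*(f + f²))
M(-8 + 156, -138)/m(14) = (6 + 2*(-138))/((14*(7 + 14² + 8*14))) = (6 - 276)/((14*(7 + 196 + 112))) = -270/(14*315) = -270/4410 = -270*1/4410 = -3/49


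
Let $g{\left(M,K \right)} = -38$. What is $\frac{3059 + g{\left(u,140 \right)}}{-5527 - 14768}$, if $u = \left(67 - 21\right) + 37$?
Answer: $- \frac{1007}{6765} \approx -0.14885$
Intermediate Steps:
$u = 83$ ($u = 46 + 37 = 83$)
$\frac{3059 + g{\left(u,140 \right)}}{-5527 - 14768} = \frac{3059 - 38}{-5527 - 14768} = \frac{3021}{-20295} = 3021 \left(- \frac{1}{20295}\right) = - \frac{1007}{6765}$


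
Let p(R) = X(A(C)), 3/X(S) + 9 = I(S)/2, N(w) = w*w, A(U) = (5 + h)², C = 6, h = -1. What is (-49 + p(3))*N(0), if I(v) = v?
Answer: 0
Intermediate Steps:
A(U) = 16 (A(U) = (5 - 1)² = 4² = 16)
N(w) = w²
X(S) = 3/(-9 + S/2)
p(R) = -3 (p(R) = 6/(-18 + 16) = 6/(-2) = 6*(-½) = -3)
(-49 + p(3))*N(0) = (-49 - 3)*0² = -52*0 = 0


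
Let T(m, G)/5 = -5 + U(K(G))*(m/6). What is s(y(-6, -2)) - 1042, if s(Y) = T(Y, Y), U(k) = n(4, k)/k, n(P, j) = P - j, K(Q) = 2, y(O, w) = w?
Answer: -3206/3 ≈ -1068.7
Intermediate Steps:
U(k) = (4 - k)/k
T(m, G) = -25 + 5*m/6 (T(m, G) = 5*(-5 + ((4 - 1*2)/2)*(m/6)) = 5*(-5 + ((4 - 2)/2)*(m*(⅙))) = 5*(-5 + ((½)*2)*(m/6)) = 5*(-5 + 1*(m/6)) = 5*(-5 + m/6) = -25 + 5*m/6)
s(Y) = -25 + 5*Y/6
s(y(-6, -2)) - 1042 = (-25 + (⅚)*(-2)) - 1042 = (-25 - 5/3) - 1042 = -80/3 - 1042 = -3206/3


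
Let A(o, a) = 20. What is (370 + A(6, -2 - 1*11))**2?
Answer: 152100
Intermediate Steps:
(370 + A(6, -2 - 1*11))**2 = (370 + 20)**2 = 390**2 = 152100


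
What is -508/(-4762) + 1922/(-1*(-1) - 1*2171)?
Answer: -64921/83335 ≈ -0.77904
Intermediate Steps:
-508/(-4762) + 1922/(-1*(-1) - 1*2171) = -508*(-1/4762) + 1922/(1 - 2171) = 254/2381 + 1922/(-2170) = 254/2381 + 1922*(-1/2170) = 254/2381 - 31/35 = -64921/83335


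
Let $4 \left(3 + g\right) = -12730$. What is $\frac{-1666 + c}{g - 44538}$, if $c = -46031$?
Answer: $\frac{95394}{95447} \approx 0.99944$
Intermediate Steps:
$g = - \frac{6371}{2}$ ($g = -3 + \frac{1}{4} \left(-12730\right) = -3 - \frac{6365}{2} = - \frac{6371}{2} \approx -3185.5$)
$\frac{-1666 + c}{g - 44538} = \frac{-1666 - 46031}{- \frac{6371}{2} - 44538} = - \frac{47697}{- \frac{95447}{2}} = \left(-47697\right) \left(- \frac{2}{95447}\right) = \frac{95394}{95447}$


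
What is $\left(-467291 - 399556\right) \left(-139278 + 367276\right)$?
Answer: $-197639382306$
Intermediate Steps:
$\left(-467291 - 399556\right) \left(-139278 + 367276\right) = \left(-866847\right) 227998 = -197639382306$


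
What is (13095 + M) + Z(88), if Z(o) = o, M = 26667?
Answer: 39850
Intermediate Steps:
(13095 + M) + Z(88) = (13095 + 26667) + 88 = 39762 + 88 = 39850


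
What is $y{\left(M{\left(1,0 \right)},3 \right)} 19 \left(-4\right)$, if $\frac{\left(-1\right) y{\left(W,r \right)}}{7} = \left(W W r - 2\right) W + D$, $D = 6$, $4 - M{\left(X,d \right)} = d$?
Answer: $101080$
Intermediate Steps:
$M{\left(X,d \right)} = 4 - d$
$y{\left(W,r \right)} = -42 - 7 W \left(-2 + r W^{2}\right)$ ($y{\left(W,r \right)} = - 7 \left(\left(W W r - 2\right) W + 6\right) = - 7 \left(\left(W^{2} r - 2\right) W + 6\right) = - 7 \left(\left(r W^{2} - 2\right) W + 6\right) = - 7 \left(\left(-2 + r W^{2}\right) W + 6\right) = - 7 \left(W \left(-2 + r W^{2}\right) + 6\right) = - 7 \left(6 + W \left(-2 + r W^{2}\right)\right) = -42 - 7 W \left(-2 + r W^{2}\right)$)
$y{\left(M{\left(1,0 \right)},3 \right)} 19 \left(-4\right) = \left(-42 + 14 \left(4 - 0\right) - 21 \left(4 - 0\right)^{3}\right) 19 \left(-4\right) = \left(-42 + 14 \left(4 + 0\right) - 21 \left(4 + 0\right)^{3}\right) 19 \left(-4\right) = \left(-42 + 14 \cdot 4 - 21 \cdot 4^{3}\right) 19 \left(-4\right) = \left(-42 + 56 - 21 \cdot 64\right) 19 \left(-4\right) = \left(-42 + 56 - 1344\right) 19 \left(-4\right) = \left(-1330\right) 19 \left(-4\right) = \left(-25270\right) \left(-4\right) = 101080$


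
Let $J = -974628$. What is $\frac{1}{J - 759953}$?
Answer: $- \frac{1}{1734581} \approx -5.7651 \cdot 10^{-7}$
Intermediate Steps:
$\frac{1}{J - 759953} = \frac{1}{-974628 - 759953} = \frac{1}{-1734581} = - \frac{1}{1734581}$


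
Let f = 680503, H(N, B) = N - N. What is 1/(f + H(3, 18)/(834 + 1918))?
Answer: 1/680503 ≈ 1.4695e-6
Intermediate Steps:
H(N, B) = 0
1/(f + H(3, 18)/(834 + 1918)) = 1/(680503 + 0/(834 + 1918)) = 1/(680503 + 0/2752) = 1/(680503 + (1/2752)*0) = 1/(680503 + 0) = 1/680503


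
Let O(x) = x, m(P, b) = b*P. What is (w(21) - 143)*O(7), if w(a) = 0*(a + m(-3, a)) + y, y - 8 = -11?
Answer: -1022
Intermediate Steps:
y = -3 (y = 8 - 11 = -3)
m(P, b) = P*b
w(a) = -3 (w(a) = 0*(a - 3*a) - 3 = 0*(-2*a) - 3 = 0 - 3 = -3)
(w(21) - 143)*O(7) = (-3 - 143)*7 = -146*7 = -1022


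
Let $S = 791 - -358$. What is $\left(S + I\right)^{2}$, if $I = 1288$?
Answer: $5938969$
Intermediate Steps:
$S = 1149$ ($S = 791 + 358 = 1149$)
$\left(S + I\right)^{2} = \left(1149 + 1288\right)^{2} = 2437^{2} = 5938969$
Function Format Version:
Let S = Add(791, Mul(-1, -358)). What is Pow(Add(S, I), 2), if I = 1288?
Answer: 5938969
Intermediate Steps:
S = 1149 (S = Add(791, 358) = 1149)
Pow(Add(S, I), 2) = Pow(Add(1149, 1288), 2) = Pow(2437, 2) = 5938969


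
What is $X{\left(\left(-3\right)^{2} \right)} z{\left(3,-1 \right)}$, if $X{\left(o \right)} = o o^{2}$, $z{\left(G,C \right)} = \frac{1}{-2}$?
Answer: $- \frac{729}{2} \approx -364.5$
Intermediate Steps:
$z{\left(G,C \right)} = - \frac{1}{2}$
$X{\left(o \right)} = o^{3}$
$X{\left(\left(-3\right)^{2} \right)} z{\left(3,-1 \right)} = \left(\left(-3\right)^{2}\right)^{3} \left(- \frac{1}{2}\right) = 9^{3} \left(- \frac{1}{2}\right) = 729 \left(- \frac{1}{2}\right) = - \frac{729}{2}$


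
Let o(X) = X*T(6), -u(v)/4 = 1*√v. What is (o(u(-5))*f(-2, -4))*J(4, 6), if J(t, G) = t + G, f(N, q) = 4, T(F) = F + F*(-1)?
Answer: 0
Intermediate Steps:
T(F) = 0 (T(F) = F - F = 0)
u(v) = -4*√v
J(t, G) = G + t
o(X) = 0 (o(X) = X*0 = 0)
(o(u(-5))*f(-2, -4))*J(4, 6) = (0*4)*(6 + 4) = 0*10 = 0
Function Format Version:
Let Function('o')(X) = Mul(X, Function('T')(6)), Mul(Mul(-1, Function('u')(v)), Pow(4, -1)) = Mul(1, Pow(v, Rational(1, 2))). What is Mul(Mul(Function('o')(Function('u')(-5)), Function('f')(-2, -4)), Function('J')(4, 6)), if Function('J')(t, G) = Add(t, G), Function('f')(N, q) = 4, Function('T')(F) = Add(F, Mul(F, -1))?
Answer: 0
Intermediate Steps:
Function('T')(F) = 0 (Function('T')(F) = Add(F, Mul(-1, F)) = 0)
Function('u')(v) = Mul(-4, Pow(v, Rational(1, 2))) (Function('u')(v) = Mul(-4, Mul(1, Pow(v, Rational(1, 2)))) = Mul(-4, Pow(v, Rational(1, 2))))
Function('J')(t, G) = Add(G, t)
Function('o')(X) = 0 (Function('o')(X) = Mul(X, 0) = 0)
Mul(Mul(Function('o')(Function('u')(-5)), Function('f')(-2, -4)), Function('J')(4, 6)) = Mul(Mul(0, 4), Add(6, 4)) = Mul(0, 10) = 0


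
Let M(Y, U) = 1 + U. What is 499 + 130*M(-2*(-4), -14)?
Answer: -1191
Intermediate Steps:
499 + 130*M(-2*(-4), -14) = 499 + 130*(1 - 14) = 499 + 130*(-13) = 499 - 1690 = -1191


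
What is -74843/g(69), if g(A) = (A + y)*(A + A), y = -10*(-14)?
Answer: -74843/28842 ≈ -2.5949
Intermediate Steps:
y = 140
g(A) = 2*A*(140 + A) (g(A) = (A + 140)*(A + A) = (140 + A)*(2*A) = 2*A*(140 + A))
-74843/g(69) = -74843*1/(138*(140 + 69)) = -74843/(2*69*209) = -74843/28842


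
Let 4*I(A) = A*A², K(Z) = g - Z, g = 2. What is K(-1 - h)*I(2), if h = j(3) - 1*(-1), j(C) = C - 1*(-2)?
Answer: 18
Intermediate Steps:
j(C) = 2 + C (j(C) = C + 2 = 2 + C)
h = 6 (h = (2 + 3) - 1*(-1) = 5 + 1 = 6)
K(Z) = 2 - Z
I(A) = A³/4 (I(A) = (A*A²)/4 = A³/4)
K(-1 - h)*I(2) = (2 - (-1 - 1*6))*((¼)*2³) = (2 - (-1 - 6))*((¼)*8) = (2 - 1*(-7))*2 = (2 + 7)*2 = 9*2 = 18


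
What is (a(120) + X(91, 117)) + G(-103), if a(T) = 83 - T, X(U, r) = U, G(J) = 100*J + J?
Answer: -10349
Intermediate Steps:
G(J) = 101*J
(a(120) + X(91, 117)) + G(-103) = ((83 - 1*120) + 91) + 101*(-103) = ((83 - 120) + 91) - 10403 = (-37 + 91) - 10403 = 54 - 10403 = -10349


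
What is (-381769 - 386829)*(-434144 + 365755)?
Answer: 52563648622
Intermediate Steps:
(-381769 - 386829)*(-434144 + 365755) = -768598*(-68389) = 52563648622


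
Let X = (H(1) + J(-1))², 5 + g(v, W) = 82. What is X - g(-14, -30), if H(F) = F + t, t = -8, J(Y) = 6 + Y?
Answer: -73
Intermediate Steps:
g(v, W) = 77 (g(v, W) = -5 + 82 = 77)
H(F) = -8 + F (H(F) = F - 8 = -8 + F)
X = 4 (X = ((-8 + 1) + (6 - 1))² = (-7 + 5)² = (-2)² = 4)
X - g(-14, -30) = 4 - 1*77 = 4 - 77 = -73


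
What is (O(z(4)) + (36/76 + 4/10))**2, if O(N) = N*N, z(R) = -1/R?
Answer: 2024929/2310400 ≈ 0.87644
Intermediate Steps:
O(N) = N**2
(O(z(4)) + (36/76 + 4/10))**2 = ((-1/4)**2 + (36/76 + 4/10))**2 = ((-1*1/4)**2 + (36*(1/76) + 4*(1/10)))**2 = ((-1/4)**2 + (9/19 + 2/5))**2 = (1/16 + 83/95)**2 = (1423/1520)**2 = 2024929/2310400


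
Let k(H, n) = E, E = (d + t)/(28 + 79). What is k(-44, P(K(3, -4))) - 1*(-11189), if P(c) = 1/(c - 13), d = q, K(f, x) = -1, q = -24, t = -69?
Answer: 1197130/107 ≈ 11188.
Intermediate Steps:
d = -24
E = -93/107 (E = (-24 - 69)/(28 + 79) = -93/107 ≈ -0.86916)
P(c) = 1/(-13 + c)
k(H, n) = -93/107
k(-44, P(K(3, -4))) - 1*(-11189) = -93/107 - 1*(-11189) = -93/107 + 11189 = 1197130/107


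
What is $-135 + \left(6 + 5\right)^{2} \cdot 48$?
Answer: $5673$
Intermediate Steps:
$-135 + \left(6 + 5\right)^{2} \cdot 48 = -135 + 11^{2} \cdot 48 = -135 + 121 \cdot 48 = -135 + 5808 = 5673$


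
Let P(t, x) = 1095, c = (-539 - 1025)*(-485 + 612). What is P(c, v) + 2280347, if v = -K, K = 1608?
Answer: 2281442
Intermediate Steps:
v = -1608 (v = -1*1608 = -1608)
c = -198628 (c = -1564*127 = -198628)
P(c, v) + 2280347 = 1095 + 2280347 = 2281442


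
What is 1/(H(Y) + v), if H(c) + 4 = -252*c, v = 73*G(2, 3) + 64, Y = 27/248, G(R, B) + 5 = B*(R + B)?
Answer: 62/47279 ≈ 0.0013114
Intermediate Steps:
G(R, B) = -5 + B*(B + R) (G(R, B) = -5 + B*(R + B) = -5 + B*(B + R))
Y = 27/248 (Y = 27*(1/248) = 27/248 ≈ 0.10887)
v = 794 (v = 73*(-5 + 3² + 3*2) + 64 = 73*(-5 + 9 + 6) + 64 = 73*10 + 64 = 730 + 64 = 794)
H(c) = -4 - 252*c
1/(H(Y) + v) = 1/((-4 - 252*27/248) + 794) = 1/((-4 - 1701/62) + 794) = 1/(-1949/62 + 794) = 1/(47279/62) = 62/47279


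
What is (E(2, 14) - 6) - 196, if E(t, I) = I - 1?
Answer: -189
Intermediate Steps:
E(t, I) = -1 + I
(E(2, 14) - 6) - 196 = ((-1 + 14) - 6) - 196 = (13 - 6) - 196 = 7 - 196 = -189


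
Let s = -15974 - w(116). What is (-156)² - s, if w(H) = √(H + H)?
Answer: 40310 + 2*√58 ≈ 40325.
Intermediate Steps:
w(H) = √2*√H (w(H) = √(2*H) = √2*√H)
s = -15974 - 2*√58 (s = -15974 - √2*√116 = -15974 - √2*2*√29 = -15974 - 2*√58 ≈ -15989.)
(-156)² - s = (-156)² - (-15974 - 2*√58) = 24336 + (15974 + 2*√58) = 40310 + 2*√58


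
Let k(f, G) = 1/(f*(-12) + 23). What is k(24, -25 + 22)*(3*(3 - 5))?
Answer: 6/265 ≈ 0.022642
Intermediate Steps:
k(f, G) = 1/(23 - 12*f) (k(f, G) = 1/(-12*f + 23) = 1/(23 - 12*f))
k(24, -25 + 22)*(3*(3 - 5)) = (-1/(-23 + 12*24))*(3*(3 - 5)) = (-1/(-23 + 288))*(3*(-2)) = -1/265*(-6) = 6/265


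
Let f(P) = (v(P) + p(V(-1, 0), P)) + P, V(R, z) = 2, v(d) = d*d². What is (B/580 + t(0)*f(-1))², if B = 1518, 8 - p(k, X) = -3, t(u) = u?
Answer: 576081/84100 ≈ 6.8500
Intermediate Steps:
v(d) = d³
p(k, X) = 11 (p(k, X) = 8 - 1*(-3) = 8 + 3 = 11)
f(P) = 11 + P + P³ (f(P) = (P³ + 11) + P = (11 + P³) + P = 11 + P + P³)
(B/580 + t(0)*f(-1))² = (1518/580 + 0*(11 - 1 + (-1)³))² = (1518*(1/580) + 0*(11 - 1 - 1))² = (759/290 + 0*9)² = (759/290 + 0)² = (759/290)² = 576081/84100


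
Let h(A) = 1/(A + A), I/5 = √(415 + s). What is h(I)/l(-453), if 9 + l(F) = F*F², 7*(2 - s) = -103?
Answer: -√21154/2809241710920 ≈ -5.1773e-11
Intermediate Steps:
s = 117/7 (s = 2 - ⅐*(-103) = 2 + 103/7 = 117/7 ≈ 16.714)
I = 5*√21154/7 (I = 5*√(415 + 117/7) = 5*√(3022/7) = 5*(√21154/7) = 5*√21154/7 ≈ 103.89)
l(F) = -9 + F³ (l(F) = -9 + F*F² = -9 + F³)
h(A) = 1/(2*A)
h(I)/l(-453) = (1/(2*((5*√21154/7))))/(-9 + (-453)³) = ((√21154/15110)/2)/(-9 - 92959677) = (√21154/30220)/(-92959686) = (√21154/30220)*(-1/92959686) = -√21154/2809241710920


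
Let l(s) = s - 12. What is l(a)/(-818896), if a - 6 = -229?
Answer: 235/818896 ≈ 0.00028697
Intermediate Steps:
a = -223 (a = 6 - 229 = -223)
l(s) = -12 + s
l(a)/(-818896) = (-12 - 223)/(-818896) = -235*(-1/818896) = 235/818896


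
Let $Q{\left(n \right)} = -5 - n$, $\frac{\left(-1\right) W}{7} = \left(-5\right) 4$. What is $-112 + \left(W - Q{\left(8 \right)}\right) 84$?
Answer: $12740$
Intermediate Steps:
$W = 140$ ($W = - 7 \left(\left(-5\right) 4\right) = \left(-7\right) \left(-20\right) = 140$)
$-112 + \left(W - Q{\left(8 \right)}\right) 84 = -112 + \left(140 - \left(-5 - 8\right)\right) 84 = -112 + \left(140 - -13\right) 84 = -112 + \left(140 + 13\right) 84 = -112 + 153 \cdot 84 = -112 + 12852 = 12740$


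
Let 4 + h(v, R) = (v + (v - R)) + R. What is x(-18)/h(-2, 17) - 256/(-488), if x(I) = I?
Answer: 677/244 ≈ 2.7746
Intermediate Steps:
h(v, R) = -4 + 2*v (h(v, R) = -4 + ((v + (v - R)) + R) = -4 + ((-R + 2*v) + R) = -4 + 2*v)
x(-18)/h(-2, 17) - 256/(-488) = -18/(-4 + 2*(-2)) - 256/(-488) = -18/(-4 - 4) - 256*(-1/488) = -18/(-8) + 32/61 = -18*(-⅛) + 32/61 = 9/4 + 32/61 = 677/244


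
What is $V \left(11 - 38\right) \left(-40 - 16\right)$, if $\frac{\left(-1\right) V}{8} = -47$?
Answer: $568512$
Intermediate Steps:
$V = 376$ ($V = \left(-8\right) \left(-47\right) = 376$)
$V \left(11 - 38\right) \left(-40 - 16\right) = 376 \left(11 - 38\right) \left(-40 - 16\right) = 376 \left(\left(-27\right) \left(-56\right)\right) = 376 \cdot 1512 = 568512$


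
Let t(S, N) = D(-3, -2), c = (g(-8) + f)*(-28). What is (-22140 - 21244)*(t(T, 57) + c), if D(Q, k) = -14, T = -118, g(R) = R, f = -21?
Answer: -34620432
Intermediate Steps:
c = 812 (c = (-8 - 21)*(-28) = -29*(-28) = 812)
t(S, N) = -14
(-22140 - 21244)*(t(T, 57) + c) = (-22140 - 21244)*(-14 + 812) = -43384*798 = -34620432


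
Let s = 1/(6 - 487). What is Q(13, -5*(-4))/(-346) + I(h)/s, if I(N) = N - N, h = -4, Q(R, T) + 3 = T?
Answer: -17/346 ≈ -0.049133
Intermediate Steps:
Q(R, T) = -3 + T
I(N) = 0
s = -1/481 (s = 1/(-481) = -1/481 ≈ -0.0020790)
Q(13, -5*(-4))/(-346) + I(h)/s = (-3 - 5*(-4))/(-346) + 0/(-1/481) = (-3 + 20)*(-1/346) + 0*(-481) = 17*(-1/346) + 0 = -17/346 + 0 = -17/346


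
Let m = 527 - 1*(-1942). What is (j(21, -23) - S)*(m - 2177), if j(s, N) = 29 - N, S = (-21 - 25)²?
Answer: -602688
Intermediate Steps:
m = 2469 (m = 527 + 1942 = 2469)
S = 2116 (S = (-46)² = 2116)
(j(21, -23) - S)*(m - 2177) = ((29 - 1*(-23)) - 1*2116)*(2469 - 2177) = ((29 + 23) - 2116)*292 = (52 - 2116)*292 = -2064*292 = -602688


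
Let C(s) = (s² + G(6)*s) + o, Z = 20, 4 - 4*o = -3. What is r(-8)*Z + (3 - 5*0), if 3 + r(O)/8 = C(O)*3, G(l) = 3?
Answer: 19563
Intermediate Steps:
o = 7/4 (o = 1 - ¼*(-3) = 1 + ¾ = 7/4 ≈ 1.7500)
C(s) = 7/4 + s² + 3*s (C(s) = (s² + 3*s) + 7/4 = 7/4 + s² + 3*s)
r(O) = 18 + 24*O² + 72*O (r(O) = -24 + 8*((7/4 + O² + 3*O)*3) = -24 + 8*(21/4 + 3*O² + 9*O) = -24 + (42 + 24*O² + 72*O) = 18 + 24*O² + 72*O)
r(-8)*Z + (3 - 5*0) = (18 + 24*(-8)² + 72*(-8))*20 + (3 - 5*0) = (18 + 24*64 - 576)*20 + (3 + 0) = (18 + 1536 - 576)*20 + 3 = 978*20 + 3 = 19560 + 3 = 19563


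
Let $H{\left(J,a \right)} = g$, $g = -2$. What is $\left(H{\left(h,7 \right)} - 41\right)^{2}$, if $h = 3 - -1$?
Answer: $1849$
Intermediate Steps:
$h = 4$ ($h = 3 + 1 = 4$)
$H{\left(J,a \right)} = -2$
$\left(H{\left(h,7 \right)} - 41\right)^{2} = \left(-2 - 41\right)^{2} = \left(-43\right)^{2} = 1849$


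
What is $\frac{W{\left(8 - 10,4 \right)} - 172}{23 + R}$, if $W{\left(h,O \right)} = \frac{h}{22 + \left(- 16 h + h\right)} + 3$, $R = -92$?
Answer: $\frac{1465}{598} \approx 2.4498$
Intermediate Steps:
$W{\left(h,O \right)} = 3 + \frac{h}{22 - 15 h}$ ($W{\left(h,O \right)} = \frac{h}{22 - 15 h} + 3 = 3 + \frac{h}{22 - 15 h}$)
$\frac{W{\left(8 - 10,4 \right)} - 172}{23 + R} = \frac{\frac{22 \left(-3 + 2 \left(8 - 10\right)\right)}{-22 + 15 \left(8 - 10\right)} - 172}{23 - 92} = \frac{\frac{22 \left(-3 + 2 \left(-2\right)\right)}{-22 + 15 \left(-2\right)} - 172}{-69} = \left(\frac{22 \left(-3 - 4\right)}{-22 - 30} - 172\right) \left(- \frac{1}{69}\right) = \left(22 \frac{1}{-52} \left(-7\right) - 172\right) \left(- \frac{1}{69}\right) = \left(22 \left(- \frac{1}{52}\right) \left(-7\right) - 172\right) \left(- \frac{1}{69}\right) = \left(\frac{77}{26} - 172\right) \left(- \frac{1}{69}\right) = \left(- \frac{4395}{26}\right) \left(- \frac{1}{69}\right) = \frac{1465}{598}$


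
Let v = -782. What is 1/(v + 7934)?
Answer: 1/7152 ≈ 0.00013982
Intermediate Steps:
1/(v + 7934) = 1/(-782 + 7934) = 1/7152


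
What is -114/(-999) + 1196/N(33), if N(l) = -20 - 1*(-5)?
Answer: -132566/1665 ≈ -79.619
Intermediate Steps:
N(l) = -15 (N(l) = -20 + 5 = -15)
-114/(-999) + 1196/N(33) = -114/(-999) + 1196/(-15) = -114*(-1/999) + 1196*(-1/15) = 38/333 - 1196/15 = -132566/1665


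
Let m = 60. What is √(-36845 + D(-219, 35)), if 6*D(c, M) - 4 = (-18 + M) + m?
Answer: I*√147326/2 ≈ 191.92*I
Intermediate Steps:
D(c, M) = 23/3 + M/6 (D(c, M) = ⅔ + ((-18 + M) + 60)/6 = ⅔ + (42 + M)/6 = ⅔ + (7 + M/6) = 23/3 + M/6)
√(-36845 + D(-219, 35)) = √(-36845 + (23/3 + (⅙)*35)) = √(-36845 + (23/3 + 35/6)) = √(-36845 + 27/2) = √(-73663/2) = I*√147326/2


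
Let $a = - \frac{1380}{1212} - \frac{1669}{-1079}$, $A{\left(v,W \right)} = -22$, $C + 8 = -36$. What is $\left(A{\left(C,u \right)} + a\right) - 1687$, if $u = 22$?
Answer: $- \frac{186200627}{108979} \approx -1708.6$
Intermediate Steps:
$C = -44$ ($C = -8 - 36 = -44$)
$a = \frac{44484}{108979}$ ($a = \left(-1380\right) \frac{1}{1212} - - \frac{1669}{1079} = - \frac{115}{101} + \frac{1669}{1079} = \frac{44484}{108979} \approx 0.40819$)
$\left(A{\left(C,u \right)} + a\right) - 1687 = \left(-22 + \frac{44484}{108979}\right) - 1687 = - \frac{2353054}{108979} - 1687 = - \frac{186200627}{108979}$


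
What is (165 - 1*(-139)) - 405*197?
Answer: -79481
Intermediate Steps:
(165 - 1*(-139)) - 405*197 = (165 + 139) - 79785 = 304 - 79785 = -79481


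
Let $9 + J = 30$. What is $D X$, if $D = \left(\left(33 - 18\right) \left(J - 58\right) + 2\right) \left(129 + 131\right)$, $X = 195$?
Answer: $-28037100$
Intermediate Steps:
$J = 21$ ($J = -9 + 30 = 21$)
$D = -143780$ ($D = \left(\left(33 - 18\right) \left(21 - 58\right) + 2\right) \left(129 + 131\right) = \left(15 \left(-37\right) + 2\right) 260 = \left(-555 + 2\right) 260 = \left(-553\right) 260 = -143780$)
$D X = \left(-143780\right) 195 = -28037100$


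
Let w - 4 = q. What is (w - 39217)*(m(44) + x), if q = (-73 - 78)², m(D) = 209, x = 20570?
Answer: -341024948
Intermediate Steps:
q = 22801 (q = (-151)² = 22801)
w = 22805 (w = 4 + 22801 = 22805)
(w - 39217)*(m(44) + x) = (22805 - 39217)*(209 + 20570) = -16412*20779 = -341024948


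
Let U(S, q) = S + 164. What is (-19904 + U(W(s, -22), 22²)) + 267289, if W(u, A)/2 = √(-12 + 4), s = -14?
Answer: 247549 + 4*I*√2 ≈ 2.4755e+5 + 5.6569*I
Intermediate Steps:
W(u, A) = 4*I*√2 (W(u, A) = 2*√(-12 + 4) = 2*√(-8) = 2*(2*I*√2) = 4*I*√2)
U(S, q) = 164 + S
(-19904 + U(W(s, -22), 22²)) + 267289 = (-19904 + (164 + 4*I*√2)) + 267289 = (-19740 + 4*I*√2) + 267289 = 247549 + 4*I*√2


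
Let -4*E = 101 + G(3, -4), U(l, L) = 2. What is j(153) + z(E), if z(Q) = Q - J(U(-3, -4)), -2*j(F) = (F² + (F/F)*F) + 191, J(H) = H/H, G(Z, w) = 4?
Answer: -47615/4 ≈ -11904.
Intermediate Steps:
J(H) = 1
j(F) = -191/2 - F/2 - F²/2 (j(F) = -((F² + (F/F)*F) + 191)/2 = -((F² + 1*F) + 191)/2 = -((F² + F) + 191)/2 = -((F + F²) + 191)/2 = -(191 + F + F²)/2 = -191/2 - F/2 - F²/2)
E = -105/4 (E = -(101 + 4)/4 = -¼*105 = -105/4 ≈ -26.250)
z(Q) = -1 + Q (z(Q) = Q - 1*1 = Q - 1 = -1 + Q)
j(153) + z(E) = (-191/2 - ½*153 - ½*153²) + (-1 - 105/4) = (-191/2 - 153/2 - ½*23409) - 109/4 = (-191/2 - 153/2 - 23409/2) - 109/4 = -23753/2 - 109/4 = -47615/4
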